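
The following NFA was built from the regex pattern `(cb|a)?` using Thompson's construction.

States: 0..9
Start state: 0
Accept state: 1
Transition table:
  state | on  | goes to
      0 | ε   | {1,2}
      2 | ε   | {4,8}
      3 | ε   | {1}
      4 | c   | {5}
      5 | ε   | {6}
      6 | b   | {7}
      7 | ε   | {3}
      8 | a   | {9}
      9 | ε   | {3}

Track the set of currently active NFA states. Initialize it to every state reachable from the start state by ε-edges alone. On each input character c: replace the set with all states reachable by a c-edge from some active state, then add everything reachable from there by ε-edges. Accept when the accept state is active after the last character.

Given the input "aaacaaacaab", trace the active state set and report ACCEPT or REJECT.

start: ε-closure({0}) = {0,1,2,4,8}
'a' @ 1: {1,3,9}  (accept∈set)
'a' @ 2: {}  — dead — no transitions
rest 'acaaacaab' ignored (set empty)
end set {} — state 1 not in

Answer: REJECT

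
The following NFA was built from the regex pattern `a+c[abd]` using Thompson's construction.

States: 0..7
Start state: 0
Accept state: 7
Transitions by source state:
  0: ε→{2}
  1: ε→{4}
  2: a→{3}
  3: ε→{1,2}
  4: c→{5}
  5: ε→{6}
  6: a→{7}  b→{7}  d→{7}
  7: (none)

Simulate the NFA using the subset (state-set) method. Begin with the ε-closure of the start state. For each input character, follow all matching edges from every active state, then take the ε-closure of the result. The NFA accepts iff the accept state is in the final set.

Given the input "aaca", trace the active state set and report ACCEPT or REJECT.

initial (ε-close {0}): {0,2}
'a' @ 1: {1,2,3,4}
'a' @ 2: {1,2,3,4}
'c' @ 3: {5,6}
'a' @ 4: {7}  [accepting]
final: {7}; accept 7 in set

Answer: ACCEPT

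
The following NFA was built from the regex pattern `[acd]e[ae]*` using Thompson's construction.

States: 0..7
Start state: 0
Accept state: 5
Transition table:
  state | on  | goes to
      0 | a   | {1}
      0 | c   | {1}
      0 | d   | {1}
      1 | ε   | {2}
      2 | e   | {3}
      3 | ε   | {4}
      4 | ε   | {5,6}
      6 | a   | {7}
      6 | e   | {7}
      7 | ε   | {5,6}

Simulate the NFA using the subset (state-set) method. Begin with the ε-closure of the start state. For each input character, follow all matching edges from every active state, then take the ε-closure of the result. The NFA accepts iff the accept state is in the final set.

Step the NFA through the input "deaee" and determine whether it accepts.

Answer: ACCEPT

Derivation:
S₀ = ε-closure({0}) = {0}
'd' @ 1: {1,2}
'e' @ 2: {3,4,5,6}  (accept∈set)
'a' @ 3: {5,6,7}  (accept∈set)
'e' @ 4: {5,6,7}  (accept∈set)
'e' @ 5: {5,6,7}  (accept∈set)
end set {5,6,7} — state 5 in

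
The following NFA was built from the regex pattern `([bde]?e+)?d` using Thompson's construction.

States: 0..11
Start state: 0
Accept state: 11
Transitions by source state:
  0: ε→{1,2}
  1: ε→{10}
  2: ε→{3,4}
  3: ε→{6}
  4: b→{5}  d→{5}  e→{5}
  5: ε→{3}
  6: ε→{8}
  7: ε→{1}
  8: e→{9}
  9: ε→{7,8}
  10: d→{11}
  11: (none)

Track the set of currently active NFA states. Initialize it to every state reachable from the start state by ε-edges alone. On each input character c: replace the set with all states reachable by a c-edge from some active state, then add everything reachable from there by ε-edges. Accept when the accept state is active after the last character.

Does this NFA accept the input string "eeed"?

Answer: ACCEPT

Steps:
start: ε-closure({0}) = {0,1,2,3,4,6,8,10}
'e' @ 1: {1,3,5,6,7,8,9,10}
'e' @ 2: {1,7,8,9,10}
'e' @ 3: {1,7,8,9,10}
'd' @ 4: {11}  [accepting]
end set {11} — state 11 in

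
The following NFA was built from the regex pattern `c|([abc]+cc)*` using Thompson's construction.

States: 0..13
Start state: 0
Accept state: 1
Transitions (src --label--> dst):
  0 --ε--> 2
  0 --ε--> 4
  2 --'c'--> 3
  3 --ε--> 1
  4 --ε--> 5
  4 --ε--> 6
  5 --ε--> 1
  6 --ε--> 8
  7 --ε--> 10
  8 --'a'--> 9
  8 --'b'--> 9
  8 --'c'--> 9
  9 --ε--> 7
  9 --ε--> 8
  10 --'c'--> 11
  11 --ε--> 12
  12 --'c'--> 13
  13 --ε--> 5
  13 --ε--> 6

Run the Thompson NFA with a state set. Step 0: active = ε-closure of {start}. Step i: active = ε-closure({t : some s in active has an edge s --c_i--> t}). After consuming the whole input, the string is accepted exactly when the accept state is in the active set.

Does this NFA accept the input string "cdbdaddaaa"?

start: ε-closure({0}) = {0,1,2,4,5,6,8}
'c' @ 1: {1,3,7,8,9,10}  [accepting]
'd' @ 2: {}  — no active states
rest 'bdaddaaa' ignored (set empty)
final: {}; accept 1 not in set

Answer: REJECT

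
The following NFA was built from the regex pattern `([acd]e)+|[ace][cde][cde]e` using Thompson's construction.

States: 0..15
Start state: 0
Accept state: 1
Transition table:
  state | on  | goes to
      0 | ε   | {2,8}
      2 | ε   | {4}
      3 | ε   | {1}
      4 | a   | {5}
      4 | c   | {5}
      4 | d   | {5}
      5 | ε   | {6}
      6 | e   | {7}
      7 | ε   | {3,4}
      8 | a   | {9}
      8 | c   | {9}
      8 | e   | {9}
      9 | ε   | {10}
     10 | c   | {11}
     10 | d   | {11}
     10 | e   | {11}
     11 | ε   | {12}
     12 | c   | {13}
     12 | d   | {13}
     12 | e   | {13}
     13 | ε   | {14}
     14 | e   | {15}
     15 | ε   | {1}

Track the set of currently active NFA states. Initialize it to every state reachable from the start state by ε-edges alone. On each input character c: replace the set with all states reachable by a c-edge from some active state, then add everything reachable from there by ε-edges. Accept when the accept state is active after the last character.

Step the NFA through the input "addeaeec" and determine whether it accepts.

Answer: REJECT

Derivation:
initial (ε-close {0}): {0,2,4,8}
'a' @ 1: {5,6,9,10}
'd' @ 2: {11,12}
'd' @ 3: {13,14}
'e' @ 4: {1,15}  [accepting]
'a' @ 5: {}  — no active states
rest 'eec' ignored (set empty)
end set {} — state 1 not in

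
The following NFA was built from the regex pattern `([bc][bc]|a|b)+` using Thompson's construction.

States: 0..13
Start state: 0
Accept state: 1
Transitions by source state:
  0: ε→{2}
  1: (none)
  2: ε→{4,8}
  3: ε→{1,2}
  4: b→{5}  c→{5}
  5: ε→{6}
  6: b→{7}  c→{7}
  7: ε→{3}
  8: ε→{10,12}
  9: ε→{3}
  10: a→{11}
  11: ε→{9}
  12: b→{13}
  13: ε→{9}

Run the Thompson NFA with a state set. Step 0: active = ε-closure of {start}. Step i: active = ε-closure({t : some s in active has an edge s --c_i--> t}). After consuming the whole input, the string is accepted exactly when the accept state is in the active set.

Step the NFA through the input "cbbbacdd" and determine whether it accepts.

Answer: REJECT

Derivation:
initial (ε-close {0}): {0,2,4,8,10,12}
'c' @ 1: {5,6}
'b' @ 2: {1,2,3,4,7,8,10,12}  [accepting]
'b' @ 3: {1,2,3,4,5,6,8,9,10,12,13}  [accepting]
'b' @ 4: {1,2,3,4,5,6,7,8,9,10,12,13}  [accepting]
'a' @ 5: {1,2,3,4,8,9,10,11,12}  [accepting]
'c' @ 6: {5,6}
'd' @ 7: {}  — dead — no transitions
rest 'd' ignored (set empty)
end set {} — state 1 not in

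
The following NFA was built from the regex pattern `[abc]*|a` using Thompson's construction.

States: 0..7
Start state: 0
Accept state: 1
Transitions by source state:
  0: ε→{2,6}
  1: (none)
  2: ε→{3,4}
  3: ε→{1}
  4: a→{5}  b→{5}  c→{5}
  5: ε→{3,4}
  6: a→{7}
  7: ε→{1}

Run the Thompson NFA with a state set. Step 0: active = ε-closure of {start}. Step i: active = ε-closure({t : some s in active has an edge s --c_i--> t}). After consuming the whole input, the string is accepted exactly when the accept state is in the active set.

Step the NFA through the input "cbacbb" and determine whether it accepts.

start: ε-closure({0}) = {0,1,2,3,4,6}
'c' @ 1: {1,3,4,5}  ✓accept
'b' @ 2: {1,3,4,5}  ✓accept
'a' @ 3: {1,3,4,5}  ✓accept
'c' @ 4: {1,3,4,5}  ✓accept
'b' @ 5: {1,3,4,5}  ✓accept
'b' @ 6: {1,3,4,5}  ✓accept
after full input: {1,3,4,5}  (accept=1 in)

Answer: ACCEPT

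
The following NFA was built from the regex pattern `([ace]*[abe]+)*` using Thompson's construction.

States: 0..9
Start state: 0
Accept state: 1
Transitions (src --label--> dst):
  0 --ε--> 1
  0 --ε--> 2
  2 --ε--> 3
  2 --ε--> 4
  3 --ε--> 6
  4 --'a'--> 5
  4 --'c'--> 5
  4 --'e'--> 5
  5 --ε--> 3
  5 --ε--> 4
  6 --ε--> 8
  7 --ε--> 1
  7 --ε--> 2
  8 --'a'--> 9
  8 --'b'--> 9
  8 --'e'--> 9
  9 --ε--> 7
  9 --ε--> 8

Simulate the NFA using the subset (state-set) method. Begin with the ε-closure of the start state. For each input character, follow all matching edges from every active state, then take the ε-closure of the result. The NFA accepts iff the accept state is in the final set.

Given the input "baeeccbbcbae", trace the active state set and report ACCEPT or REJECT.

initial (ε-close {0}): {0,1,2,3,4,6,8}
'b' @ 1: {1,2,3,4,6,7,8,9}  ✓accept
'a' @ 2: {1,2,3,4,5,6,7,8,9}  ✓accept
'e' @ 3: {1,2,3,4,5,6,7,8,9}  ✓accept
'e' @ 4: {1,2,3,4,5,6,7,8,9}  ✓accept
'c' @ 5: {3,4,5,6,8}
'c' @ 6: {3,4,5,6,8}
'b' @ 7: {1,2,3,4,6,7,8,9}  ✓accept
'b' @ 8: {1,2,3,4,6,7,8,9}  ✓accept
'c' @ 9: {3,4,5,6,8}
'b' @ 10: {1,2,3,4,6,7,8,9}  ✓accept
'a' @ 11: {1,2,3,4,5,6,7,8,9}  ✓accept
'e' @ 12: {1,2,3,4,5,6,7,8,9}  ✓accept
end set {1,2,3,4,5,6,7,8,9} — state 1 in

Answer: ACCEPT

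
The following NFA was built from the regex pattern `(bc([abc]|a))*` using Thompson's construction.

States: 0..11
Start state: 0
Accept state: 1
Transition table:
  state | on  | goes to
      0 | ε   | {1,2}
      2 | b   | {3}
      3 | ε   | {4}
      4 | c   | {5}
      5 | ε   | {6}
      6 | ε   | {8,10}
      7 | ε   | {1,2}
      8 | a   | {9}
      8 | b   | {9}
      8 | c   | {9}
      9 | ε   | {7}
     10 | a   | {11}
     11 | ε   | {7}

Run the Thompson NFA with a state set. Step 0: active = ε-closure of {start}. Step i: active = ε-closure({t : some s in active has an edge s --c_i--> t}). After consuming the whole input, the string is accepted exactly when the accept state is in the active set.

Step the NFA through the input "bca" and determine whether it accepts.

Answer: ACCEPT

Trace:
initial (ε-close {0}): {0,1,2}
'b' @ 1: {3,4}
'c' @ 2: {5,6,8,10}
'a' @ 3: {1,2,7,9,11}  [accepting]
end set {1,2,7,9,11} — state 1 in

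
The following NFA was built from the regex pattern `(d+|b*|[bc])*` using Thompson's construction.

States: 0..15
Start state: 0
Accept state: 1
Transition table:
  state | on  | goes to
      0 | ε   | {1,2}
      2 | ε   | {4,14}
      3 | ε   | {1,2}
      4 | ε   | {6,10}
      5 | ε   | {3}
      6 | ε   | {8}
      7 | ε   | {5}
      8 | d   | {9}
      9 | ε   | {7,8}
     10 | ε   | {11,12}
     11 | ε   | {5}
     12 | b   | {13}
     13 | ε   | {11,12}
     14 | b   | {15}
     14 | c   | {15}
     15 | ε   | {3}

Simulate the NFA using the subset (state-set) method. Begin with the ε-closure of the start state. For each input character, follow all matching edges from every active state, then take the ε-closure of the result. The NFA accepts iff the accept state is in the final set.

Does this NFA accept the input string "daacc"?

Answer: REJECT

Steps:
initial (ε-close {0}): {0,1,2,3,4,5,6,8,10,11,12,14}
'd' @ 1: {1,2,3,4,5,6,7,8,9,10,11,12,14}  [accepting]
'a' @ 2: {}  — dead — no transitions
rest 'acc' ignored (set empty)
after full input: {}  (accept=1 not in)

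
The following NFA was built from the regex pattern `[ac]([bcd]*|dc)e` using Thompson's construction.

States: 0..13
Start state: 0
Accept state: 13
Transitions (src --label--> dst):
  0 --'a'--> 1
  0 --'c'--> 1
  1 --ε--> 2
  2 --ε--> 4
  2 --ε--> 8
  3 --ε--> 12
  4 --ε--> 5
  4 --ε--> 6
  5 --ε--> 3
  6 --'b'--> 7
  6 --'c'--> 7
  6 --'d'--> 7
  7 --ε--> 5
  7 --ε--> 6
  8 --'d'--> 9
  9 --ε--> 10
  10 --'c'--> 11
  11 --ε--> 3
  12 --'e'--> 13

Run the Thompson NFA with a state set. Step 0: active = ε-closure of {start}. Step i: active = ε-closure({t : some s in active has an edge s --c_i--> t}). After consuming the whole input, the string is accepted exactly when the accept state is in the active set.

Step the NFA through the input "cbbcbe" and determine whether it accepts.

S₀ = ε-closure({0}) = {0}
'c' @ 1: {1,2,3,4,5,6,8,12}
'b' @ 2: {3,5,6,7,12}
'b' @ 3: {3,5,6,7,12}
'c' @ 4: {3,5,6,7,12}
'b' @ 5: {3,5,6,7,12}
'e' @ 6: {13}  ✓accept
final: {13}; accept 13 in set

Answer: ACCEPT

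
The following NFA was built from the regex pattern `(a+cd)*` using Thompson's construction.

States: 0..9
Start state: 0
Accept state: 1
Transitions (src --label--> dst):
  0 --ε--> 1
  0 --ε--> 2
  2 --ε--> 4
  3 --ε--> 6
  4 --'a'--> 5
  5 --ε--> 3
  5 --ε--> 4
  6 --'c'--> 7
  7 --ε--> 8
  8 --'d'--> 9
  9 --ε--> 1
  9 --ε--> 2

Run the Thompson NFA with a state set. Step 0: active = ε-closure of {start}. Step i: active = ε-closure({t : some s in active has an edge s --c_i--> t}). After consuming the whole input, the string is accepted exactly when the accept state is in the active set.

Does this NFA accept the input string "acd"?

Answer: ACCEPT

Trace:
initial (ε-close {0}): {0,1,2,4}
'a' @ 1: {3,4,5,6}
'c' @ 2: {7,8}
'd' @ 3: {1,2,4,9}  [accepting]
after full input: {1,2,4,9}  (accept=1 in)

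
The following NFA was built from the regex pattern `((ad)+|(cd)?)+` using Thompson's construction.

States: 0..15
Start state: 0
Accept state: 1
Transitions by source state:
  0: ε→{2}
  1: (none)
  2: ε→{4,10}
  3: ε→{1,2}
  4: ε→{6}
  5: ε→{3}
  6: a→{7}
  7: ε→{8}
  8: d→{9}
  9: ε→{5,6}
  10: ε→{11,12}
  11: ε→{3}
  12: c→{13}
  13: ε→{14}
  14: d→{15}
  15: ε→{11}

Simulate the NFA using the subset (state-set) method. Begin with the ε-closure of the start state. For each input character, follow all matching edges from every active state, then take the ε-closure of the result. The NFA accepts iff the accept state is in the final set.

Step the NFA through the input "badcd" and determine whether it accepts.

initial (ε-close {0}): {0,1,2,3,4,6,10,11,12}
'b' @ 1: {}  — dead — no transitions
rest 'adcd' ignored (set empty)
after full input: {}  (accept=1 not in)

Answer: REJECT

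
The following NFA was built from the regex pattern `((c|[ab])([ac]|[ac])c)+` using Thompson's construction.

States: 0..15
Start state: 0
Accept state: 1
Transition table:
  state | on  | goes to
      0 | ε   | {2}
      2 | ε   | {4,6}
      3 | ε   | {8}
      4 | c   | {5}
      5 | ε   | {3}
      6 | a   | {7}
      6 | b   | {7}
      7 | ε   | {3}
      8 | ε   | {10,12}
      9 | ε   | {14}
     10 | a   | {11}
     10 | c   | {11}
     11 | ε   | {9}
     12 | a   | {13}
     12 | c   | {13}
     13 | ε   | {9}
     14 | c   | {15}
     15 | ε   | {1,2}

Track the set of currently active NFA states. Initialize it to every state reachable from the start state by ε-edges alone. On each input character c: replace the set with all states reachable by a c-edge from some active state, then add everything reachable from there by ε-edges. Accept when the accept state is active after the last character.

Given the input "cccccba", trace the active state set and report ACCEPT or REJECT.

S₀ = ε-closure({0}) = {0,2,4,6}
'c' @ 1: {3,5,8,10,12}
'c' @ 2: {9,11,13,14}
'c' @ 3: {1,2,4,6,15}  (accept∈set)
'c' @ 4: {3,5,8,10,12}
'c' @ 5: {9,11,13,14}
'b' @ 6: {}  — state set empty
rest 'a' ignored (set empty)
final: {}; accept 1 not in set

Answer: REJECT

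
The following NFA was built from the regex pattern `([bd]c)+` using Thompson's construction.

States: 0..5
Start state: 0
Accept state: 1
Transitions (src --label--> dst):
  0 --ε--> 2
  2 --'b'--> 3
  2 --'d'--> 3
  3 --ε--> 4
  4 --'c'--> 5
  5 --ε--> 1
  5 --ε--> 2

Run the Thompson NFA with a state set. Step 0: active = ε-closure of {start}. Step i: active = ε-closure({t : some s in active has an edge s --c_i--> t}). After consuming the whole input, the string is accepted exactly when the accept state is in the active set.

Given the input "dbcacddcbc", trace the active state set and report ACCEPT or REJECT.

Answer: REJECT

Derivation:
initial (ε-close {0}): {0,2}
'd' @ 1: {3,4}
'b' @ 2: {}  — state set empty
rest 'cacddcbc' ignored (set empty)
end set {} — state 1 not in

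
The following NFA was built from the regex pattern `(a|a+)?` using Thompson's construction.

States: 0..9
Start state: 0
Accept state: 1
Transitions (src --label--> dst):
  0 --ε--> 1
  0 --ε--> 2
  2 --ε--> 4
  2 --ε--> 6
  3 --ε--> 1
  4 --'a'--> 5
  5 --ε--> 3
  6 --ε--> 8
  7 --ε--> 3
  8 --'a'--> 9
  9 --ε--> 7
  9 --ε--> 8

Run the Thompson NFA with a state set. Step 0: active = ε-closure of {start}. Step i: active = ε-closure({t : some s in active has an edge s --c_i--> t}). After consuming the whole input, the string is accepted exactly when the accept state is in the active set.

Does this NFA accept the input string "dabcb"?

Answer: REJECT

Derivation:
S₀ = ε-closure({0}) = {0,1,2,4,6,8}
'd' @ 1: {}  — no active states
rest 'abcb' ignored (set empty)
final: {}; accept 1 not in set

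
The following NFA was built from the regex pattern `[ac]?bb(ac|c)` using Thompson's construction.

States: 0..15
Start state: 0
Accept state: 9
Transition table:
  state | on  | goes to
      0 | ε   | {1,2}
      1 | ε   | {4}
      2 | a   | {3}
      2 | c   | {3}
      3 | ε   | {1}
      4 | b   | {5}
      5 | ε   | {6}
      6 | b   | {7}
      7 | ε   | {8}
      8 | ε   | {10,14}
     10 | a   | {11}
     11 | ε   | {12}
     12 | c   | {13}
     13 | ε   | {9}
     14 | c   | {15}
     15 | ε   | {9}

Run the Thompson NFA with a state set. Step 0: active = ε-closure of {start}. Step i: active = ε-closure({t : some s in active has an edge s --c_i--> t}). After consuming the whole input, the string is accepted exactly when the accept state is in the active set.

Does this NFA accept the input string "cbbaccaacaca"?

Answer: REJECT

Steps:
start: ε-closure({0}) = {0,1,2,4}
'c' @ 1: {1,3,4}
'b' @ 2: {5,6}
'b' @ 3: {7,8,10,14}
'a' @ 4: {11,12}
'c' @ 5: {9,13}  [accepting]
'c' @ 6: {}  — no active states
rest 'aacaca' ignored (set empty)
final: {}; accept 9 not in set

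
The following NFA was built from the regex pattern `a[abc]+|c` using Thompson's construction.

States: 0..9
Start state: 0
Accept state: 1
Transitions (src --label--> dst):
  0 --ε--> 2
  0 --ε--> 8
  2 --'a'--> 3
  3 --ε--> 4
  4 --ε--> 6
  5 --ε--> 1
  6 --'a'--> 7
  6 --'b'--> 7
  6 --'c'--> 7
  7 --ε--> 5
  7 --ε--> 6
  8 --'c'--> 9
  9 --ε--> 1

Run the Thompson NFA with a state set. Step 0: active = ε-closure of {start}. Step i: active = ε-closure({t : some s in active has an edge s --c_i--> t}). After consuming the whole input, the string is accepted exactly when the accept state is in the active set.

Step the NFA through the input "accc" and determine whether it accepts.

Answer: ACCEPT

Trace:
S₀ = ε-closure({0}) = {0,2,8}
'a' @ 1: {3,4,6}
'c' @ 2: {1,5,6,7}  [accepting]
'c' @ 3: {1,5,6,7}  [accepting]
'c' @ 4: {1,5,6,7}  [accepting]
end set {1,5,6,7} — state 1 in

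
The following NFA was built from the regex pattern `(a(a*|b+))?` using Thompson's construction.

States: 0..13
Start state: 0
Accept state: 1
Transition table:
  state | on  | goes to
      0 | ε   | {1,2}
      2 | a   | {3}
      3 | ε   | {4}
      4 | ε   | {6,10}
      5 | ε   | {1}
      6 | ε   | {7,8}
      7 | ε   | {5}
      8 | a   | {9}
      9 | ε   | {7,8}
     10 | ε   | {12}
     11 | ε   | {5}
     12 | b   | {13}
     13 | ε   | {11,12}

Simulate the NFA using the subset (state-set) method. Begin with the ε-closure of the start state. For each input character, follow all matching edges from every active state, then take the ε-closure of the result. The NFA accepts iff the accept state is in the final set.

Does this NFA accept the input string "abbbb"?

initial (ε-close {0}): {0,1,2}
'a' @ 1: {1,3,4,5,6,7,8,10,12}  (accept∈set)
'b' @ 2: {1,5,11,12,13}  (accept∈set)
'b' @ 3: {1,5,11,12,13}  (accept∈set)
'b' @ 4: {1,5,11,12,13}  (accept∈set)
'b' @ 5: {1,5,11,12,13}  (accept∈set)
end set {1,5,11,12,13} — state 1 in

Answer: ACCEPT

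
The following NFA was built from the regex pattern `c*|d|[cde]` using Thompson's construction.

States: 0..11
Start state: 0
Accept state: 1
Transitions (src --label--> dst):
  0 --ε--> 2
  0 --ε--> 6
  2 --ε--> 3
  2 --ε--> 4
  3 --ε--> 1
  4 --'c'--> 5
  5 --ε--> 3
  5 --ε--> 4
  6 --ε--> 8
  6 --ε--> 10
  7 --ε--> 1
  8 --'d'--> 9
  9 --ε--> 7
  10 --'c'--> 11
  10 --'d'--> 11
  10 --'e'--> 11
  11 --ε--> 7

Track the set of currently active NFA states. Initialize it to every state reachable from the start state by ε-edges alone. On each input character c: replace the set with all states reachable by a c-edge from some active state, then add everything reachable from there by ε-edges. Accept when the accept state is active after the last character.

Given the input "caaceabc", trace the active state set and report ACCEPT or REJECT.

Answer: REJECT

Steps:
S₀ = ε-closure({0}) = {0,1,2,3,4,6,8,10}
'c' @ 1: {1,3,4,5,7,11}  (accept∈set)
'a' @ 2: {}  — dead — no transitions
rest 'aceabc' ignored (set empty)
final: {}; accept 1 not in set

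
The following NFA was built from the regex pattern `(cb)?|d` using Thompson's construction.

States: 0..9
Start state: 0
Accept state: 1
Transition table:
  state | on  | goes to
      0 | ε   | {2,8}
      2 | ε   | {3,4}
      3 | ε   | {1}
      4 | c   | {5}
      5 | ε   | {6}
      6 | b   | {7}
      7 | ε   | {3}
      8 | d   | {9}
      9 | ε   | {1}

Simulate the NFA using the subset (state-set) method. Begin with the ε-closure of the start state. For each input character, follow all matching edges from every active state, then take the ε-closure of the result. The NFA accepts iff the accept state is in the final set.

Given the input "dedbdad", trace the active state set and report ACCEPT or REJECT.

Answer: REJECT

Derivation:
S₀ = ε-closure({0}) = {0,1,2,3,4,8}
'd' @ 1: {1,9}  (accept∈set)
'e' @ 2: {}  — no active states
rest 'dbdad' ignored (set empty)
after full input: {}  (accept=1 not in)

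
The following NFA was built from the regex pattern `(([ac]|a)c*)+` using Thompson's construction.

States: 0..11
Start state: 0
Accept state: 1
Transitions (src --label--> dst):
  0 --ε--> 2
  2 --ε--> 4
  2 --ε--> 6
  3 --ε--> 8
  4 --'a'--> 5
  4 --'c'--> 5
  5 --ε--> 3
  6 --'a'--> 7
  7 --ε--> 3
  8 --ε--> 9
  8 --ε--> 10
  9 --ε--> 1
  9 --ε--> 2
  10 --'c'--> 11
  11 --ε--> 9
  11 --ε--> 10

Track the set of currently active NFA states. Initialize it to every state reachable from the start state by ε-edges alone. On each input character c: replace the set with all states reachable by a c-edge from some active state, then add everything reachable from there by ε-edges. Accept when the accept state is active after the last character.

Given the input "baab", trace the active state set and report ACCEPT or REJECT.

Answer: REJECT

Steps:
initial (ε-close {0}): {0,2,4,6}
'b' @ 1: {}  — state set empty
rest 'aab' ignored (set empty)
end set {} — state 1 not in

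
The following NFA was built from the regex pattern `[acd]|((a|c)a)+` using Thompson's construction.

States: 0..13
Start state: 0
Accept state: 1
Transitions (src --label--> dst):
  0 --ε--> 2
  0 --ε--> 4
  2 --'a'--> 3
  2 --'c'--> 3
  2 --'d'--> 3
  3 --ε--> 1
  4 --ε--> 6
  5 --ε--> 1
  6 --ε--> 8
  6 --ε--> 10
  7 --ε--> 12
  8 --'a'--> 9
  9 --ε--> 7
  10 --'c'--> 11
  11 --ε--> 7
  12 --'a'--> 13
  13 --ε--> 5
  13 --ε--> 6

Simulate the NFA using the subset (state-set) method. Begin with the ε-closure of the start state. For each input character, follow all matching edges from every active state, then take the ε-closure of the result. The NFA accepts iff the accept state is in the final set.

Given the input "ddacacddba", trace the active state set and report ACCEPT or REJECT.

initial (ε-close {0}): {0,2,4,6,8,10}
'd' @ 1: {1,3}  ✓accept
'd' @ 2: {}  — state set empty
rest 'acacddba' ignored (set empty)
after full input: {}  (accept=1 not in)

Answer: REJECT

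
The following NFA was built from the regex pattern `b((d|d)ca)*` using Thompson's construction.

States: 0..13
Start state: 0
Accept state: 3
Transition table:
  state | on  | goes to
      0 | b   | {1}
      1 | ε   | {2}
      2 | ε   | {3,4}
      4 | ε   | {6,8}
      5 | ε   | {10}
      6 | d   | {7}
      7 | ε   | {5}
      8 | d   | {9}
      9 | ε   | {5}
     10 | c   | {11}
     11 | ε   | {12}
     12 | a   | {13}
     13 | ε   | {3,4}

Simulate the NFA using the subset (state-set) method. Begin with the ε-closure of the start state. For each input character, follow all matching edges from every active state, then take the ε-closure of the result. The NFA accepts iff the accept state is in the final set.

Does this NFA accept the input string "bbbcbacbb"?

Answer: REJECT

Derivation:
start: ε-closure({0}) = {0}
'b' @ 1: {1,2,3,4,6,8}  ✓accept
'b' @ 2: {}  — dead — no transitions
rest 'bcbacbb' ignored (set empty)
end set {} — state 3 not in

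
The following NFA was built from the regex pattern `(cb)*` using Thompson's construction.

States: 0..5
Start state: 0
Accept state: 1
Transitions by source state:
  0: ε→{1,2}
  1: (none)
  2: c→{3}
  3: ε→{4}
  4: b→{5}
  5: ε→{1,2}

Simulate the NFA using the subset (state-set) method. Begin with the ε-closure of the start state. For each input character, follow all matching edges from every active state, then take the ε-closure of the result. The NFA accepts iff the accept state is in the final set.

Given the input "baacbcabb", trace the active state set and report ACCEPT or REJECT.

Answer: REJECT

Steps:
S₀ = ε-closure({0}) = {0,1,2}
'b' @ 1: {}  — no active states
rest 'aacbcabb' ignored (set empty)
after full input: {}  (accept=1 not in)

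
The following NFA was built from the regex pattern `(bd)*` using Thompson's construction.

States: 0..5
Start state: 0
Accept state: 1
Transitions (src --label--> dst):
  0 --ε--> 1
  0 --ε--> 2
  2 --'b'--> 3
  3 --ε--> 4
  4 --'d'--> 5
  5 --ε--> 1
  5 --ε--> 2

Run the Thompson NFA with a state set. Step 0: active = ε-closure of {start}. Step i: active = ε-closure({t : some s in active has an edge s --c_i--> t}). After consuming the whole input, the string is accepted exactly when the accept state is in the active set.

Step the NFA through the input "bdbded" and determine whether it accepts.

S₀ = ε-closure({0}) = {0,1,2}
'b' @ 1: {3,4}
'd' @ 2: {1,2,5}  ✓accept
'b' @ 3: {3,4}
'd' @ 4: {1,2,5}  ✓accept
'e' @ 5: {}  — state set empty
rest 'd' ignored (set empty)
end set {} — state 1 not in

Answer: REJECT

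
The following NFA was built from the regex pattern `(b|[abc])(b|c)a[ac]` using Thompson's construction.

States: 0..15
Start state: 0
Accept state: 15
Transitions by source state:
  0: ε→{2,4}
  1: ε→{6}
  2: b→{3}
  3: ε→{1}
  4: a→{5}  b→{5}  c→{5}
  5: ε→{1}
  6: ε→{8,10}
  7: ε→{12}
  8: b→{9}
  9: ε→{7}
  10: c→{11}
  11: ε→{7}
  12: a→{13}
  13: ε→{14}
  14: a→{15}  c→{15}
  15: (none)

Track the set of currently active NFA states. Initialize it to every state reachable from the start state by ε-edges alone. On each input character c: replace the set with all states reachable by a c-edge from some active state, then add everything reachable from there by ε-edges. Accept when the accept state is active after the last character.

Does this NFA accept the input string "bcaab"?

Answer: REJECT

Steps:
start: ε-closure({0}) = {0,2,4}
'b' @ 1: {1,3,5,6,8,10}
'c' @ 2: {7,11,12}
'a' @ 3: {13,14}
'a' @ 4: {15}  [accepting]
'b' @ 5: {}  — dead — no transitions
end set {} — state 15 not in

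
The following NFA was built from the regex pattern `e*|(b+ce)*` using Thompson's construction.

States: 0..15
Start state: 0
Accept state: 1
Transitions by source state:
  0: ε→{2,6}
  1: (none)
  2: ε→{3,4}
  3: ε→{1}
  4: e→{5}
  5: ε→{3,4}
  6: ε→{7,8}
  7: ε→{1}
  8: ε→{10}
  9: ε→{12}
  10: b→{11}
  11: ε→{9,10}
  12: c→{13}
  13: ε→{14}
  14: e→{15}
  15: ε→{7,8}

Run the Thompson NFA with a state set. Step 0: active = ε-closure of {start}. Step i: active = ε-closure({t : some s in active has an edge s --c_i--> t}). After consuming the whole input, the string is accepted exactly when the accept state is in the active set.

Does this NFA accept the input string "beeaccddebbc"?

Answer: REJECT

Trace:
start: ε-closure({0}) = {0,1,2,3,4,6,7,8,10}
'b' @ 1: {9,10,11,12}
'e' @ 2: {}  — state set empty
rest 'eaccddebbc' ignored (set empty)
end set {} — state 1 not in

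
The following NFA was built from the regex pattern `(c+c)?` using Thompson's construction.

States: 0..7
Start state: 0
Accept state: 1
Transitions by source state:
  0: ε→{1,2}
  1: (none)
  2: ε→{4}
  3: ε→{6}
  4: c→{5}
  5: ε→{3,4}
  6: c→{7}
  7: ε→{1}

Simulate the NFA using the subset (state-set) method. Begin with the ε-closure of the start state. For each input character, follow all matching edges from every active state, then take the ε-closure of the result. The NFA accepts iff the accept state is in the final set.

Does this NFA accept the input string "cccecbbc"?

start: ε-closure({0}) = {0,1,2,4}
'c' @ 1: {3,4,5,6}
'c' @ 2: {1,3,4,5,6,7}  (accept∈set)
'c' @ 3: {1,3,4,5,6,7}  (accept∈set)
'e' @ 4: {}  — state set empty
rest 'cbbc' ignored (set empty)
end set {} — state 1 not in

Answer: REJECT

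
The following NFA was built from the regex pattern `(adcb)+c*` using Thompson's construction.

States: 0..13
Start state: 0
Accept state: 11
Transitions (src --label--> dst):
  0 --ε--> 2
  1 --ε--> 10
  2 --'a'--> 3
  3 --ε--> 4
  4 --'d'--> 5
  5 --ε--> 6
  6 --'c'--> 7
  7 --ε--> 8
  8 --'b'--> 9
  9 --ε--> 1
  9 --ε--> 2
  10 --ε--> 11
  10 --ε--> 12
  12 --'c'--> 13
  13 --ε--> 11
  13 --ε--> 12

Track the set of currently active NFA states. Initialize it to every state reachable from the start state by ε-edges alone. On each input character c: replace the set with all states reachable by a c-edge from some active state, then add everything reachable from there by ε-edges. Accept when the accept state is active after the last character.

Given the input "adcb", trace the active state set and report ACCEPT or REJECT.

S₀ = ε-closure({0}) = {0,2}
'a' @ 1: {3,4}
'd' @ 2: {5,6}
'c' @ 3: {7,8}
'b' @ 4: {1,2,9,10,11,12}  [accepting]
final: {1,2,9,10,11,12}; accept 11 in set

Answer: ACCEPT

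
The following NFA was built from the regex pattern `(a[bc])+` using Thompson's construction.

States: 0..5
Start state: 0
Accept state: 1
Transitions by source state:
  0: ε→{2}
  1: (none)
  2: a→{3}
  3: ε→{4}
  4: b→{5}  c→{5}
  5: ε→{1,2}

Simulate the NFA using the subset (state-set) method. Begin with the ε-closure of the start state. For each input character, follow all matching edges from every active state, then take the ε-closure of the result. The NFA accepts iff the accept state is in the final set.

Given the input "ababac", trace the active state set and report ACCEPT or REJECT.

start: ε-closure({0}) = {0,2}
'a' @ 1: {3,4}
'b' @ 2: {1,2,5}  ✓accept
'a' @ 3: {3,4}
'b' @ 4: {1,2,5}  ✓accept
'a' @ 5: {3,4}
'c' @ 6: {1,2,5}  ✓accept
end set {1,2,5} — state 1 in

Answer: ACCEPT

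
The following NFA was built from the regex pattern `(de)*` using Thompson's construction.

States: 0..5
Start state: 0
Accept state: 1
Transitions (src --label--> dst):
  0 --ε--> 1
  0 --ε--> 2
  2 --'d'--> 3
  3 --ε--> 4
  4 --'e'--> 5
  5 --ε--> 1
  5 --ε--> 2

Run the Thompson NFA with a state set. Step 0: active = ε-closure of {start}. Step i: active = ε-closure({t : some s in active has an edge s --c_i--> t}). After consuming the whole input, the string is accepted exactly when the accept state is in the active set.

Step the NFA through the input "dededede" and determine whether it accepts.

start: ε-closure({0}) = {0,1,2}
'd' @ 1: {3,4}
'e' @ 2: {1,2,5}  [accepting]
'd' @ 3: {3,4}
'e' @ 4: {1,2,5}  [accepting]
'd' @ 5: {3,4}
'e' @ 6: {1,2,5}  [accepting]
'd' @ 7: {3,4}
'e' @ 8: {1,2,5}  [accepting]
final: {1,2,5}; accept 1 in set

Answer: ACCEPT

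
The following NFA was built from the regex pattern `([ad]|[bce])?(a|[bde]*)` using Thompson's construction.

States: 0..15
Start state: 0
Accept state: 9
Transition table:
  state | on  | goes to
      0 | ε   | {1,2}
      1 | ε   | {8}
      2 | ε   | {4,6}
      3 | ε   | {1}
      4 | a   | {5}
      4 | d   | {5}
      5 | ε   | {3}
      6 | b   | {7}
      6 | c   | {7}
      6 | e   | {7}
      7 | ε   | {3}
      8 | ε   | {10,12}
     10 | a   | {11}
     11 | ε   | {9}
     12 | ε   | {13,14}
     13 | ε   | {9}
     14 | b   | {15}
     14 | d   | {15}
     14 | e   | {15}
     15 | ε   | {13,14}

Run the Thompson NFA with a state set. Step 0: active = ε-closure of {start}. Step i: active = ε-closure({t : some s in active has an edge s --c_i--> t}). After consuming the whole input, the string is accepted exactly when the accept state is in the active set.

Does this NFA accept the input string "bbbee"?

Answer: ACCEPT

Trace:
S₀ = ε-closure({0}) = {0,1,2,4,6,8,9,10,12,13,14}
'b' @ 1: {1,3,7,8,9,10,12,13,14,15}  [accepting]
'b' @ 2: {9,13,14,15}  [accepting]
'b' @ 3: {9,13,14,15}  [accepting]
'e' @ 4: {9,13,14,15}  [accepting]
'e' @ 5: {9,13,14,15}  [accepting]
end set {9,13,14,15} — state 9 in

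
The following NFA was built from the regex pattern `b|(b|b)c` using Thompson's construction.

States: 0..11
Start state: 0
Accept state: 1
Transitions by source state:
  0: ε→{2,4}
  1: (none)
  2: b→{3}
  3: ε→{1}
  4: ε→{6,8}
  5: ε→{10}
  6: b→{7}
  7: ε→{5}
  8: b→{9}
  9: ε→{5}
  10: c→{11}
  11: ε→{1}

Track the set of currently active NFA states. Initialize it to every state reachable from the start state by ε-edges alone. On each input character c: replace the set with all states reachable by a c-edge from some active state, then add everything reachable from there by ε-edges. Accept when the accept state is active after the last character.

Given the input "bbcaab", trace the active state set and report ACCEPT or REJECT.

Answer: REJECT

Derivation:
start: ε-closure({0}) = {0,2,4,6,8}
'b' @ 1: {1,3,5,7,9,10}  (accept∈set)
'b' @ 2: {}  — no active states
rest 'caab' ignored (set empty)
end set {} — state 1 not in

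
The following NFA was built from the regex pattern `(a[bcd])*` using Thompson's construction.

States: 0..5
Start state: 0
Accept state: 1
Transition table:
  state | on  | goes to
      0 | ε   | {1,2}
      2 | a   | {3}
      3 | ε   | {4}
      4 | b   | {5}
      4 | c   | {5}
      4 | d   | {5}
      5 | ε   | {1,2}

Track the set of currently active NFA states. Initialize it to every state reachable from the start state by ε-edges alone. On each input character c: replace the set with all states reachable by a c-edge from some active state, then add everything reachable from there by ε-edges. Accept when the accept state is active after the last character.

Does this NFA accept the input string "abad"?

Answer: ACCEPT

Steps:
start: ε-closure({0}) = {0,1,2}
'a' @ 1: {3,4}
'b' @ 2: {1,2,5}  ✓accept
'a' @ 3: {3,4}
'd' @ 4: {1,2,5}  ✓accept
end set {1,2,5} — state 1 in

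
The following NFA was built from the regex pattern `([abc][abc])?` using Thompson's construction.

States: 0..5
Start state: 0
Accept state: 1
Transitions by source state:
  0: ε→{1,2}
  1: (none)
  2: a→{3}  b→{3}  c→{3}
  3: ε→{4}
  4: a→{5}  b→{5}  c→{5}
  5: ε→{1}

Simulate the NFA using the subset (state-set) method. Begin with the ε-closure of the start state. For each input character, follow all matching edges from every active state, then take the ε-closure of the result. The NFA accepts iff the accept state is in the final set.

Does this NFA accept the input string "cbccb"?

Answer: REJECT

Derivation:
S₀ = ε-closure({0}) = {0,1,2}
'c' @ 1: {3,4}
'b' @ 2: {1,5}  (accept∈set)
'c' @ 3: {}  — state set empty
rest 'cb' ignored (set empty)
end set {} — state 1 not in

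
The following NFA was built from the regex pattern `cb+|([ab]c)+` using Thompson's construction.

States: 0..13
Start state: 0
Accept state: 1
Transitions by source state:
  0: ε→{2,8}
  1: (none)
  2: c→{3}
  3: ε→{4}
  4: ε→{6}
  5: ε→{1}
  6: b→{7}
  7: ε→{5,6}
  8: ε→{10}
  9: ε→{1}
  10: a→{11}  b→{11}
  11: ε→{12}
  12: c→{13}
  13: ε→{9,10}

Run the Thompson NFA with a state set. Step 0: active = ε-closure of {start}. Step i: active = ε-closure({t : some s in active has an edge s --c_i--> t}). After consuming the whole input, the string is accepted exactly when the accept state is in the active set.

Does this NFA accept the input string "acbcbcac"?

start: ε-closure({0}) = {0,2,8,10}
'a' @ 1: {11,12}
'c' @ 2: {1,9,10,13}  [accepting]
'b' @ 3: {11,12}
'c' @ 4: {1,9,10,13}  [accepting]
'b' @ 5: {11,12}
'c' @ 6: {1,9,10,13}  [accepting]
'a' @ 7: {11,12}
'c' @ 8: {1,9,10,13}  [accepting]
final: {1,9,10,13}; accept 1 in set

Answer: ACCEPT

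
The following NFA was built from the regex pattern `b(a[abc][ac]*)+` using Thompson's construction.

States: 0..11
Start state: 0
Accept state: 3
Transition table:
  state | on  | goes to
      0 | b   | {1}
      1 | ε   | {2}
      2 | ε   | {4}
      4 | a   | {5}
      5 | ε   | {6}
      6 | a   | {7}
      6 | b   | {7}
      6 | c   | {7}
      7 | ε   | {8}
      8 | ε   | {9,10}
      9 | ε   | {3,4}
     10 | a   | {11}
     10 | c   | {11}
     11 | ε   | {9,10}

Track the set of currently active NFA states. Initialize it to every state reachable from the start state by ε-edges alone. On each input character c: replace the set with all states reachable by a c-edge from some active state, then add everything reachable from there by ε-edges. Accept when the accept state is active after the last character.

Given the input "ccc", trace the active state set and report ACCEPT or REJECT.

initial (ε-close {0}): {0}
'c' @ 1: {}  — state set empty
rest 'cc' ignored (set empty)
after full input: {}  (accept=3 not in)

Answer: REJECT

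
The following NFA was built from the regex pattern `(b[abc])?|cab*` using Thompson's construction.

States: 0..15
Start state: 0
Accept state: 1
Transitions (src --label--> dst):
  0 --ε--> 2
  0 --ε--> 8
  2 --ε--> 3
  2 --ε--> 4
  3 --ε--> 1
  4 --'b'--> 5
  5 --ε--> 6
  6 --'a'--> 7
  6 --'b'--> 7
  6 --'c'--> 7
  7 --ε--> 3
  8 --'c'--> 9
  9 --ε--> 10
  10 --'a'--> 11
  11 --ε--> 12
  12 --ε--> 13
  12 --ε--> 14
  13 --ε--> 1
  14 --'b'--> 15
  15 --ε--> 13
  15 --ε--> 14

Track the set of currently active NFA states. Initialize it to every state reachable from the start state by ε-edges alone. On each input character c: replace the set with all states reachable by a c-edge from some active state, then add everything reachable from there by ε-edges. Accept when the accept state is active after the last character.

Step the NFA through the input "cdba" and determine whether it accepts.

initial (ε-close {0}): {0,1,2,3,4,8}
'c' @ 1: {9,10}
'd' @ 2: {}  — dead — no transitions
rest 'ba' ignored (set empty)
end set {} — state 1 not in

Answer: REJECT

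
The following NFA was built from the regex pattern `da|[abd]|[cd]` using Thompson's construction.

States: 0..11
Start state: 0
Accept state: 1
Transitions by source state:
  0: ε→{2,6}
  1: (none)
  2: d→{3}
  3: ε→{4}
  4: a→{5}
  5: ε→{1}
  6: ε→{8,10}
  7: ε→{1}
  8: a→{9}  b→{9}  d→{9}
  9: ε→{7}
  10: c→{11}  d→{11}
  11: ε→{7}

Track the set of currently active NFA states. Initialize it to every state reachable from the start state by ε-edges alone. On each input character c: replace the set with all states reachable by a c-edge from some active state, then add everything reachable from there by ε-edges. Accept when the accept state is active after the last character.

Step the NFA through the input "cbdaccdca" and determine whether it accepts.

Answer: REJECT

Derivation:
initial (ε-close {0}): {0,2,6,8,10}
'c' @ 1: {1,7,11}  ✓accept
'b' @ 2: {}  — no active states
rest 'daccdca' ignored (set empty)
end set {} — state 1 not in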